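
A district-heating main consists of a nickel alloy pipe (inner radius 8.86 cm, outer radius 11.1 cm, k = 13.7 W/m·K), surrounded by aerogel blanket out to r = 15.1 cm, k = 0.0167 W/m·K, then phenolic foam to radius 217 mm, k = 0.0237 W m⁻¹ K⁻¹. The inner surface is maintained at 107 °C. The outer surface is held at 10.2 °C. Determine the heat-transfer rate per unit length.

Treat each layer as a resistance in series:
  R'_nickel alloy = ln(0.111/0.0886)/(2πk) = 0.2254/(2π·13.7) = 0.002618 m·K/W
  R'_aerogel blanket = ln(0.151/0.111)/(2πk) = 0.3077/(2π·0.0167) = 2.933 m·K/W
  R'_phenolic foam = ln(0.217/0.151)/(2πk) = 0.3626/(2π·0.0237) = 2.435 m·K/W
ΣR = 0.002618 + 2.933 + 2.435 = 5.371 m·K/W
Q' = ΔT/ΣR = (107 °C − 10.2 °C)/5.371 = 18.0 W/m

Q' = 18.0 W/m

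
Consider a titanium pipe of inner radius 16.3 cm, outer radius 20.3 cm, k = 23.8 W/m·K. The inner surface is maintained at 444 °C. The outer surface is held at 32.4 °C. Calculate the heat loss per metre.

Q' = 2πk·ΔT/ln(r₂/r₁) = 2π × 23.8 × 411.6 / ln(0.203/0.163) = 2.80×10^5 W/m

Q' = 280 kW/m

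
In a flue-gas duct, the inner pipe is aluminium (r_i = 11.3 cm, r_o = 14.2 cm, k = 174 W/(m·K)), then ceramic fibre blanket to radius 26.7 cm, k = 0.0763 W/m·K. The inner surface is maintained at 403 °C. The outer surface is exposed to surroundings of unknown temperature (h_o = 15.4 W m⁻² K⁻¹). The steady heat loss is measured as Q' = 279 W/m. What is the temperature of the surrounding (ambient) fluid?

T_out = 24.7 °C

Series resistances:
  R'_aluminium = ln(0.142/0.113)/(2πk) = 0.2284/(2π·174) = 2.089×10^-4 m·K/W
  R'_ceramic fibre blanket = ln(0.267/0.142)/(2πk) = 0.6314/(2π·0.0763) = 1.317 m·K/W
  R'_conv,out = 1/(2πr h) = 1/(2π·0.267·15.4) = 0.03871 m·K/W
ΣR = 1.356 m·K/W
ΔT = Q'·ΣR = 279 × 1.356 = 378.3 K
Heat flows outward, so T_out = T_in − ΔT = 403 − 378.3 = 24.7 °C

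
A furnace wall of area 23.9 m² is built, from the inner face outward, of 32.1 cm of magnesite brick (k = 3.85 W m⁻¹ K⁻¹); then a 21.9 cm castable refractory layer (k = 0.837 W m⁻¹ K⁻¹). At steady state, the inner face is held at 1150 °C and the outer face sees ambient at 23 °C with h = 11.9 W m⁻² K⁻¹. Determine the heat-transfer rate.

Q = 62.8 kW

Resistance network (inner→outer):
  R_magnesite brick = L/(kA) = 0.321/(3.85·23.9) = 0.003489 K/W
  R_castable refractory = L/(kA) = 0.219/(0.837·23.9) = 0.01095 K/W
  R_conv,out = 1/(hA) = 1/(11.9·23.9) = 0.003516 K/W
ΣR = 0.003489 + 0.01095 + 0.003516 = 0.01795 K/W
Q = ΔT/ΣR = (1150 °C − 23 °C)/0.01795 = 62800 W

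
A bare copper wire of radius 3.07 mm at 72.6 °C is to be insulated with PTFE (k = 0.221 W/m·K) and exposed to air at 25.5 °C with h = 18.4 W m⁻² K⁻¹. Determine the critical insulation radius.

r_cr = 1.20 cm

For a cylinder, r_cr = k_ins/h = 0.221/18.4 = 0.0120 m = 1.20 cm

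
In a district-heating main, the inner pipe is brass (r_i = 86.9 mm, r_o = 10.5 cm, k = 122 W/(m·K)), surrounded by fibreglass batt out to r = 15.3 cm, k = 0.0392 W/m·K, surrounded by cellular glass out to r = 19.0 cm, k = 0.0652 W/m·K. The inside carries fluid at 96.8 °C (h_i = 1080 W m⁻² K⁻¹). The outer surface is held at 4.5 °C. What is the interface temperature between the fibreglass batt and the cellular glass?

T = 28.2 °C

Series thermal resistances, inner to outer:
  R'_conv,in = 1/(2πr h) = 1/(2π·0.0869·1080) = 0.001696 m·K/W
  R'_brass = ln(0.105/0.0869)/(2πk) = 0.1892/(2π·122) = 2.468×10^-4 m·K/W
  R'_fibreglass batt = ln(0.153/0.105)/(2πk) = 0.3765/(2π·0.0392) = 1.529 m·K/W
  R'_cellular glass = ln(0.190/0.153)/(2πk) = 0.2166/(2π·0.0652) = 0.5287 m·K/W
ΣR = 0.001696 + 2.468×10^-4 + 1.529 + 0.5287 = 2.060 m·K/W
Q' = ΔT/ΣR = (96.8 °C − 4.5 °C)/2.060 = 44.81 W/m
From the inner boundary to the fibreglass batt/cellular glass interface, ΣR_partial = 1.531 m·K/W.
T_interface = T_in − Q'·ΣR_partial = 96.8 °C − (44.81)(1.531) = 28.2 °C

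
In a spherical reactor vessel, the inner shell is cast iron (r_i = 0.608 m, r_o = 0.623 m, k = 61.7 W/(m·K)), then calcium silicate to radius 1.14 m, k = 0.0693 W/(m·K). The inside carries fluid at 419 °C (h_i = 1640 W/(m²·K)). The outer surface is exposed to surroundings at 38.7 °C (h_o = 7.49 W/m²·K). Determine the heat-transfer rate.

Series thermal resistances, inner to outer:
  R_conv,in = 1/(4πr²h) = 1/(4π·0.608²·1640) = 1.313×10^-4 K/W
  R_cast iron = (1/0.608 − 1/0.623)/(4πk) = 0.03960/(4π·61.7) = 5.107×10^-5 K/W
  R_calcium silicate = (1/0.623 − 1/1.14)/(4πk) = 0.7279/(4π·0.0693) = 0.8359 K/W
  R_conv,out = 1/(4πr²h) = 1/(4π·1.14²·7.49) = 0.008175 K/W
ΣR = 1.313×10^-4 + 5.107×10^-5 + 0.8359 + 0.008175 = 0.8443 K/W
Q = ΔT/ΣR = (419 °C − 38.7 °C)/0.8443 = 450 W

Q = 450 W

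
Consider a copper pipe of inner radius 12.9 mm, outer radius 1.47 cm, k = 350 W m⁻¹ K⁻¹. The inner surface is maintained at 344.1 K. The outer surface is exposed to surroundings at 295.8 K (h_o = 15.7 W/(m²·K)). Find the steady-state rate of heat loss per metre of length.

Q' = 70.0 W/m

Series thermal resistances, inner to outer:
  R'_copper = ln(0.0147/0.0129)/(2πk) = 0.1306/(2π·350) = 5.940×10^-5 m·K/W
  R'_conv,out = 1/(2πr h) = 1/(2π·0.0147·15.7) = 0.6896 m·K/W
ΣR = 5.940×10^-5 + 0.6896 = 0.6897 m·K/W
Q' = ΔT/ΣR = (344.1 K − 295.8 K)/0.6897 = 70.0 W/m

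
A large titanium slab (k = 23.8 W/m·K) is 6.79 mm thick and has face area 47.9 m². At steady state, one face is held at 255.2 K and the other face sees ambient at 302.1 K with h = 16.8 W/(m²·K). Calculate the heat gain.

Resistance network (inner→outer):
  R_titanium = L/(kA) = 0.00679/(23.8·47.9) = 5.956×10^-6 K/W
  R_conv,out = 1/(hA) = 1/(16.8·47.9) = 0.001243 K/W
ΣR = 5.956×10^-6 + 0.001243 = 0.001249 K/W
Q = ΔT/ΣR = (255.2 K − 302.1 K)/0.001249 = -37600 W
(Negative Q ⇒ heat flows inward; heat gain = 37600 W.)

Q = 37.6 kW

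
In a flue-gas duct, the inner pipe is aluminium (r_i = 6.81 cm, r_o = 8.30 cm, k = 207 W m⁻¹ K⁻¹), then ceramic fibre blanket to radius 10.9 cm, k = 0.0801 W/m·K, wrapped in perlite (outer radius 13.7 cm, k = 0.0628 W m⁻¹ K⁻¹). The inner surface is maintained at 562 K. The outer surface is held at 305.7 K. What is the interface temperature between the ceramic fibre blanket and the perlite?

Treat each layer as a resistance in series:
  R'_aluminium = ln(0.0830/0.0681)/(2πk) = 0.1979/(2π·207) = 1.521×10^-4 m·K/W
  R'_ceramic fibre blanket = ln(0.109/0.0830)/(2πk) = 0.2725/(2π·0.0801) = 0.5415 m·K/W
  R'_perlite = ln(0.137/0.109)/(2πk) = 0.2286/(2π·0.0628) = 0.5794 m·K/W
ΣR = 1.521×10^-4 + 0.5415 + 0.5794 = 1.121 m·K/W
Q' = ΔT/ΣR = (562 K − 305.7 K)/1.121 = 228.6 W/m
From the inner boundary to the ceramic fibre blanket/perlite interface, ΣR_partial = 0.5417 m·K/W.
T_interface = T_in − Q'·ΣR_partial = 562 K − (228.6)(0.5417) = 438 K

T = 438 K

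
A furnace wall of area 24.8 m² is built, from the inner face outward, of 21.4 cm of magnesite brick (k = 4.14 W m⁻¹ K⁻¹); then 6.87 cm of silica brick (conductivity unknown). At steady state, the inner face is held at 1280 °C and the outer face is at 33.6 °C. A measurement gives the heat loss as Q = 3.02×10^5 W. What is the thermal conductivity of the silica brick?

ΣR = ΔT/Q = |1280 − 33.6|/3.02×10^5 = 0.004127 K/W
Known resistances:
  R_magnesite brick = L/(kA) = 0.214/(4.14·24.8) = 0.002084 K/W
R_silica brick = ΣR − ΣR_known = 0.004127 − 0.002084 = 0.002043 K/W
L/(kA) = 0.002043 ⇒ k = 0.0687/(0.002043·24.8) = 1.36 W/m·K

k = 1.36 W/m·K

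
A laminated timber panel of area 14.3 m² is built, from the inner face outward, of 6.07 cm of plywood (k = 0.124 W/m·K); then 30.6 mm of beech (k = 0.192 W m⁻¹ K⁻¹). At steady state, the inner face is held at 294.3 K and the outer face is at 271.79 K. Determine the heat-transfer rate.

Q = 496 W

Resistance network (inner→outer):
  R_plywood = L/(kA) = 0.0607/(0.124·14.3) = 0.03423 K/W
  R_beech = L/(kA) = 0.0306/(0.192·14.3) = 0.01115 K/W
ΣR = 0.03423 + 0.01115 = 0.04538 K/W
Q = ΔT/ΣR = (294.3 K − 271.79 K)/0.04538 = 496 W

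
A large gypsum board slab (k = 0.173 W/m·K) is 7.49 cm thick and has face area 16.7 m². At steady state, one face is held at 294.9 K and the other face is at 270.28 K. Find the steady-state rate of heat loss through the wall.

Q = kA·ΔT/L = 0.173 × 16.7 × |294.9 K − 270.28 K| / 0.0749 = 950 W

Q = 950 W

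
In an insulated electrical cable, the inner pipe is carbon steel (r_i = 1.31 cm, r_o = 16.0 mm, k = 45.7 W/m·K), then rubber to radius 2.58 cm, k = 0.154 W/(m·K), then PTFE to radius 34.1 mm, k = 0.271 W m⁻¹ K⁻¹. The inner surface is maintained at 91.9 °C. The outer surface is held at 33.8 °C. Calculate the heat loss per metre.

Q' = 88.3 W/m

Resistance network (inner→outer):
  R'_carbon steel = ln(0.0160/0.0131)/(2πk) = 0.2000/(2π·45.7) = 6.964×10^-4 m·K/W
  R'_rubber = ln(0.0258/0.0160)/(2πk) = 0.4778/(2π·0.154) = 0.4938 m·K/W
  R'_PTFE = ln(0.0341/0.0258)/(2πk) = 0.2789/(2π·0.271) = 0.1638 m·K/W
ΣR = 6.964×10^-4 + 0.4938 + 0.1638 = 0.6583 m·K/W
Q' = ΔT/ΣR = (91.9 °C − 33.8 °C)/0.6583 = 88.3 W/m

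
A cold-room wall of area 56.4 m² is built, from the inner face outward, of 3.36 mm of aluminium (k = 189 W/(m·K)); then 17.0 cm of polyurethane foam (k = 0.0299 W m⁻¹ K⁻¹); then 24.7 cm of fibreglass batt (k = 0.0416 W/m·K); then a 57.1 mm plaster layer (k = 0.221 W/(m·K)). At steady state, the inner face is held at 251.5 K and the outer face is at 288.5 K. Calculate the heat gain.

Series thermal resistances, inner to outer:
  R_aluminium = L/(kA) = 0.00336/(189·56.4) = 3.152×10^-7 K/W
  R_polyurethane foam = L/(kA) = 0.170/(0.0299·56.4) = 0.1008 K/W
  R_fibreglass batt = L/(kA) = 0.247/(0.0416·56.4) = 0.1053 K/W
  R_plaster = L/(kA) = 0.0571/(0.221·56.4) = 0.004581 K/W
ΣR = 3.152×10^-7 + 0.1008 + 0.1053 + 0.004581 = 0.2107 K/W
Q = ΔT/ΣR = (251.5 K − 288.5 K)/0.2107 = -176 W
(Negative Q ⇒ heat flows inward; heat gain = 176 W.)

Q = 176 W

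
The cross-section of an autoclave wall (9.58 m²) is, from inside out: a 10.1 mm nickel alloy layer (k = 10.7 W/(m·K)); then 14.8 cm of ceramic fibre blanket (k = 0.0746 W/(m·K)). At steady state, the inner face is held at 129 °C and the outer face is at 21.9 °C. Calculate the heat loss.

Series thermal resistances, inner to outer:
  R_nickel alloy = L/(kA) = 0.0101/(10.7·9.58) = 9.853×10^-5 K/W
  R_ceramic fibre blanket = L/(kA) = 0.148/(0.0746·9.58) = 0.2071 K/W
ΣR = 9.853×10^-5 + 0.2071 = 0.2072 K/W
Q = ΔT/ΣR = (129 °C − 21.9 °C)/0.2072 = 517 W

Q = 517 W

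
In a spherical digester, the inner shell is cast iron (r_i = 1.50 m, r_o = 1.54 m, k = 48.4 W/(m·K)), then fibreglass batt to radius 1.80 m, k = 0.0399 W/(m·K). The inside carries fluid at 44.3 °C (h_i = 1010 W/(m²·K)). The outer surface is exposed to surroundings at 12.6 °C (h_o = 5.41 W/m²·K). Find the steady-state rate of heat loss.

Series thermal resistances, inner to outer:
  R_conv,in = 1/(4πr²h) = 1/(4π·1.50²·1010) = 3.502×10^-5 K/W
  R_cast iron = (1/1.50 − 1/1.54)/(4πk) = 0.01732/(4π·48.4) = 2.847×10^-5 K/W
  R_fibreglass batt = (1/1.54 − 1/1.80)/(4πk) = 0.09380/(4π·0.0399) = 0.1871 K/W
  R_conv,out = 1/(4πr²h) = 1/(4π·1.80²·5.41) = 0.004540 K/W
ΣR = 3.502×10^-5 + 2.847×10^-5 + 0.1871 + 0.004540 = 0.1917 K/W
Q = ΔT/ΣR = (44.3 °C − 12.6 °C)/0.1917 = 165 W

Q = 165 W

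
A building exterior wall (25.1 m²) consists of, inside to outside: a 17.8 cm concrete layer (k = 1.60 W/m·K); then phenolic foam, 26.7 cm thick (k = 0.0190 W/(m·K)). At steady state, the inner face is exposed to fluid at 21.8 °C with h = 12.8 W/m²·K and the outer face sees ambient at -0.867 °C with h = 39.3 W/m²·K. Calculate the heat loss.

Q = 39.9 W

Resistance network (inner→outer):
  R_conv,in = 1/(hA) = 1/(12.8·25.1) = 0.003113 K/W
  R_concrete = L/(kA) = 0.178/(1.60·25.1) = 0.004432 K/W
  R_phenolic foam = L/(kA) = 0.267/(0.0190·25.1) = 0.5599 K/W
  R_conv,out = 1/(hA) = 1/(39.3·25.1) = 0.001014 K/W
ΣR = 0.003113 + 0.004432 + 0.5599 + 0.001014 = 0.5685 K/W
Q = ΔT/ΣR = (21.8 °C − -0.867 °C)/0.5685 = 39.9 W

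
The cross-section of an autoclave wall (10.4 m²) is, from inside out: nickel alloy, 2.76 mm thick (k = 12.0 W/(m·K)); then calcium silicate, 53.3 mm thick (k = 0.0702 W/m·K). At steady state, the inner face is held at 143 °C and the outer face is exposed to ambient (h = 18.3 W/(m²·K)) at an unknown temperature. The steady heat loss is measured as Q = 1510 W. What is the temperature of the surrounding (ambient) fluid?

Series resistances:
  R_nickel alloy = L/(kA) = 0.00276/(12.0·10.4) = 2.212×10^-5 K/W
  R_calcium silicate = L/(kA) = 0.0533/(0.0702·10.4) = 0.07301 K/W
  R_conv,out = 1/(hA) = 1/(18.3·10.4) = 0.005254 K/W
ΣR = 0.07828 K/W
ΔT = Q·ΣR = 1510 × 0.07828 = 118.2 K
Heat flows outward, so T_out = T_in − ΔT = 143 − 118.2 = 24.8 °C

T_out = 24.8 °C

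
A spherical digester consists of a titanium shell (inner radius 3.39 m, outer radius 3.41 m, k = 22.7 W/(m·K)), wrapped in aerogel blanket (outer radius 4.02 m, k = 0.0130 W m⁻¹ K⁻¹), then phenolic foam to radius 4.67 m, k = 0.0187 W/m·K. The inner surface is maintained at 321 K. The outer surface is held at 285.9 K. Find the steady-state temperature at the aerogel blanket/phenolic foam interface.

Series thermal resistances, inner to outer:
  R_titanium = (1/3.39 − 1/3.41)/(4πk) = 0.001730/(4π·22.7) = 6.065×10^-6 K/W
  R_aerogel blanket = (1/3.41 − 1/4.02)/(4πk) = 0.04450/(4π·0.0130) = 0.2724 K/W
  R_phenolic foam = (1/4.02 − 1/4.67)/(4πk) = 0.03462/(4π·0.0187) = 0.1473 K/W
ΣR = 6.065×10^-6 + 0.2724 + 0.1473 = 0.4197 K/W
Q = ΔT/ΣR = (321 K − 285.9 K)/0.4197 = 83.63 W
From the inner boundary to the aerogel blanket/phenolic foam interface, ΣR_partial = 0.2724 K/W.
T_interface = T_in − Q·ΣR_partial = 321 K − (83.63)(0.2724) = 298.2 K

T = 298.2 K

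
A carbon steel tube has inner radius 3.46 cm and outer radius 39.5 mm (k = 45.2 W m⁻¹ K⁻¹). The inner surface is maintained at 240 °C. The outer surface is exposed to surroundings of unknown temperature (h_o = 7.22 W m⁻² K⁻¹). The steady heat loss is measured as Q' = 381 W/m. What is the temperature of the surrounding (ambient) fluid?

Series resistances:
  R'_carbon steel = ln(0.0395/0.0346)/(2πk) = 0.1324/(2π·45.2) = 4.664×10^-4 m·K/W
  R'_conv,out = 1/(2πr h) = 1/(2π·0.0395·7.22) = 0.5581 m·K/W
ΣR = 0.5585 m·K/W
ΔT = Q'·ΣR = 381 × 0.5585 = 212.8 K
Heat flows outward, so T_out = T_in − ΔT = 240 − 212.8 = 27.2 °C

T_out = 27.2 °C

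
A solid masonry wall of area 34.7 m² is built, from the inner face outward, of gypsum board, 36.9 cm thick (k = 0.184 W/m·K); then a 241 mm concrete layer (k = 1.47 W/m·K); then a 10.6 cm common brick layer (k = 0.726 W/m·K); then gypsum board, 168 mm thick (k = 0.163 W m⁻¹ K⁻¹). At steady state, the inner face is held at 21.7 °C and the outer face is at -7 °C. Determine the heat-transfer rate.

Q = 298 W

Series thermal resistances, inner to outer:
  R_gypsum board = L/(kA) = 0.369/(0.184·34.7) = 0.05779 K/W
  R_concrete = L/(kA) = 0.241/(1.47·34.7) = 0.004725 K/W
  R_common brick = L/(kA) = 0.106/(0.726·34.7) = 0.004208 K/W
  R_gypsum board = L/(kA) = 0.168/(0.163·34.7) = 0.02970 K/W
ΣR = 0.05779 + 0.004725 + 0.004208 + 0.02970 = 0.09642 K/W
Q = ΔT/ΣR = (21.7 °C − -7 °C)/0.09642 = 298 W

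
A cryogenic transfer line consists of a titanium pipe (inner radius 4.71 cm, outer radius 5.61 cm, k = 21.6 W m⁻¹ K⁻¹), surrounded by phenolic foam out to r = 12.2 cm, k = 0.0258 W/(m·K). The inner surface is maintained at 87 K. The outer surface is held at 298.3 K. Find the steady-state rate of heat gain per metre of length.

Q' = 44.1 W/m

Resistance network (inner→outer):
  R'_titanium = ln(0.0561/0.0471)/(2πk) = 0.1749/(2π·21.6) = 0.001288 m·K/W
  R'_phenolic foam = ln(0.122/0.0561)/(2πk) = 0.7769/(2π·0.0258) = 4.792 m·K/W
ΣR = 0.001288 + 4.792 = 4.793 m·K/W
Q' = ΔT/ΣR = (87 K − 298.3 K)/4.793 = -44.1 W/m
(Negative Q' ⇒ heat flows inward; heat gain = 44.1 W/m.)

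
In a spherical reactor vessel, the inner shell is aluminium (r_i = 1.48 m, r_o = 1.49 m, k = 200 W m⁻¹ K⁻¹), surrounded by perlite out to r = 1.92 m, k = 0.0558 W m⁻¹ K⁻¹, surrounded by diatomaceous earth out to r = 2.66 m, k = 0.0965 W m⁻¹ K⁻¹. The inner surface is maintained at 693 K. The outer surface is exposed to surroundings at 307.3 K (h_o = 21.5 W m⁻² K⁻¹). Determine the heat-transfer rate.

Series thermal resistances, inner to outer:
  R_aluminium = (1/1.48 − 1/1.49)/(4πk) = 0.004535/(4π·200) = 1.804×10^-6 K/W
  R_perlite = (1/1.49 − 1/1.92)/(4πk) = 0.1503/(4π·0.0558) = 0.2144 K/W
  R_diatomaceous earth = (1/1.92 − 1/2.66)/(4πk) = 0.1449/(4π·0.0965) = 0.1195 K/W
  R_conv,out = 1/(4πr²h) = 1/(4π·2.66²·21.5) = 5.231×10^-4 K/W
ΣR = 1.804×10^-6 + 0.2144 + 0.1195 + 5.231×10^-4 = 0.3344 K/W
Q = ΔT/ΣR = (693 K − 307.3 K)/0.3344 = 1150 W

Q = 1150 W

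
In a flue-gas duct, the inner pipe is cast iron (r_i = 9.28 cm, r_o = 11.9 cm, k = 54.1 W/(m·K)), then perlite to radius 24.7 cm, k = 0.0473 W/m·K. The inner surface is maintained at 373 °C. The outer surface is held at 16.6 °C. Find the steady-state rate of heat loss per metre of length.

Q' = 145 W/m

Resistance network (inner→outer):
  R'_cast iron = ln(0.119/0.0928)/(2πk) = 0.2487/(2π·54.1) = 7.316×10^-4 m·K/W
  R'_perlite = ln(0.247/0.119)/(2πk) = 0.7303/(2π·0.0473) = 2.457 m·K/W
ΣR = 7.316×10^-4 + 2.457 = 2.458 m·K/W
Q' = ΔT/ΣR = (373 °C − 16.6 °C)/2.458 = 145 W/m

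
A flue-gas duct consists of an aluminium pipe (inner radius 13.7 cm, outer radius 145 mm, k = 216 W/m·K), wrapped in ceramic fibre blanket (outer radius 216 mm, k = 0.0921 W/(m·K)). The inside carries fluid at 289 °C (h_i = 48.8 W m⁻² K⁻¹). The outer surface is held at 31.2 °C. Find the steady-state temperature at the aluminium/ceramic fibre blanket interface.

T = 280 °C

Resistance network (inner→outer):
  R'_conv,in = 1/(2πr h) = 1/(2π·0.137·48.8) = 0.02381 m·K/W
  R'_aluminium = ln(0.145/0.137)/(2πk) = 0.05675/(2π·216) = 4.182×10^-5 m·K/W
  R'_ceramic fibre blanket = ln(0.216/0.145)/(2πk) = 0.3985/(2π·0.0921) = 0.6887 m·K/W
ΣR = 0.02381 + 4.182×10^-5 + 0.6887 = 0.7126 m·K/W
Q' = ΔT/ΣR = (289 °C − 31.2 °C)/0.7126 = 361.8 W/m
From the inner boundary to the aluminium/ceramic fibre blanket interface, ΣR_partial = 0.02385 m·K/W.
T_interface = T_in − Q'·ΣR_partial = 289 °C − (361.8)(0.02385) = 280 °C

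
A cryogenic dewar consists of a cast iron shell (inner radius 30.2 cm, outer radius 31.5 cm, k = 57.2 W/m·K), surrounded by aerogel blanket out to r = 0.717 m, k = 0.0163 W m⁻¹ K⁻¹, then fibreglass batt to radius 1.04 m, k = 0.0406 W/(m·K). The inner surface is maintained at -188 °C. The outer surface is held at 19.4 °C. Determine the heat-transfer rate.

Series thermal resistances, inner to outer:
  R_cast iron = (1/0.302 − 1/0.315)/(4πk) = 0.1367/(4π·57.2) = 1.901×10^-4 K/W
  R_aerogel blanket = (1/0.315 − 1/0.717)/(4πk) = 1.780/(4π·0.0163) = 8.690 K/W
  R_fibreglass batt = (1/0.717 − 1/1.04)/(4πk) = 0.4332/(4π·0.0406) = 0.8490 K/W
ΣR = 1.901×10^-4 + 8.690 + 0.8490 = 9.539 K/W
Q = ΔT/ΣR = (-188 °C − 19.4 °C)/9.539 = -21.7 W
(Negative Q ⇒ heat flows inward; heat gain = 21.7 W.)

Q = 21.7 W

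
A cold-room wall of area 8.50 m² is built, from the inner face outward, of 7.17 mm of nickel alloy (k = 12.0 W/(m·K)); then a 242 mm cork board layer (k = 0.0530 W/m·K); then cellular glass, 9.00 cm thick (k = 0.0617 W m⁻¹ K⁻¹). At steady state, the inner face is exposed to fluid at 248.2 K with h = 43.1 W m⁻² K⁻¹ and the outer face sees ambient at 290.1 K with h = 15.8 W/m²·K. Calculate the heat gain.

Resistance network (inner→outer):
  R_conv,in = 1/(hA) = 1/(43.1·8.50) = 0.002730 K/W
  R_nickel alloy = L/(kA) = 0.00717/(12.0·8.50) = 7.029×10^-5 K/W
  R_cork board = L/(kA) = 0.242/(0.0530·8.50) = 0.5372 K/W
  R_cellular glass = L/(kA) = 0.0900/(0.0617·8.50) = 0.1716 K/W
  R_conv,out = 1/(hA) = 1/(15.8·8.50) = 0.007446 K/W
ΣR = 0.002730 + 7.029×10^-5 + 0.5372 + 0.1716 + 0.007446 = 0.7190 K/W
Q = ΔT/ΣR = (248.2 K − 290.1 K)/0.7190 = -58.3 W
(Negative Q ⇒ heat flows inward; heat gain = 58.3 W.)

Q = 58.3 W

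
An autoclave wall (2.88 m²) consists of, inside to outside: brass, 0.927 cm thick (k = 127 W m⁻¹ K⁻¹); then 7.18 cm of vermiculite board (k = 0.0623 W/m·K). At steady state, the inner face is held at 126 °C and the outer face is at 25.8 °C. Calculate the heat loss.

Series thermal resistances, inner to outer:
  R_brass = L/(kA) = 0.00927/(127·2.88) = 2.534×10^-5 K/W
  R_vermiculite board = L/(kA) = 0.0718/(0.0623·2.88) = 0.4002 K/W
ΣR = 2.534×10^-5 + 0.4002 = 0.4002 K/W
Q = ΔT/ΣR = (126 °C − 25.8 °C)/0.4002 = 250 W

Q = 250 W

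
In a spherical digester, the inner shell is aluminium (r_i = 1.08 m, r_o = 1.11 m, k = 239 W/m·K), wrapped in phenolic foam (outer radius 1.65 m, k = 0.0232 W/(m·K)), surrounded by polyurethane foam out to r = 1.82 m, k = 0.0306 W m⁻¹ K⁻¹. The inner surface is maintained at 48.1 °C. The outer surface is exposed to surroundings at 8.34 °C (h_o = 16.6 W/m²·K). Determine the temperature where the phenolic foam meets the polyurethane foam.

Treat each layer as a resistance in series:
  R_aluminium = (1/1.08 − 1/1.11)/(4πk) = 0.02503/(4π·239) = 8.332×10^-6 K/W
  R_phenolic foam = (1/1.11 − 1/1.65)/(4πk) = 0.2948/(4π·0.0232) = 1.011 K/W
  R_polyurethane foam = (1/1.65 − 1/1.82)/(4πk) = 0.05661/(4π·0.0306) = 0.1472 K/W
  R_conv,out = 1/(4πr²h) = 1/(4π·1.82²·16.6) = 0.001447 K/W
ΣR = 8.332×10^-6 + 1.011 + 0.1472 + 0.001447 = 1.160 K/W
Q = ΔT/ΣR = (48.1 °C − 8.34 °C)/1.160 = 34.28 W
From the inner boundary to the phenolic foam/polyurethane foam interface, ΣR_partial = 1.011 K/W.
T_interface = T_in − Q·ΣR_partial = 48.1 °C − (34.28)(1.011) = 13.4 °C

T = 13.4 °C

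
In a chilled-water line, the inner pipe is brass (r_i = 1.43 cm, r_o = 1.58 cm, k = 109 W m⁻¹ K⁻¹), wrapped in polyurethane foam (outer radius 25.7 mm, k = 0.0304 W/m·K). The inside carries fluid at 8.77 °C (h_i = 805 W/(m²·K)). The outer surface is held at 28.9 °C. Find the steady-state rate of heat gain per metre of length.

Treat each layer as a resistance in series:
  R'_conv,in = 1/(2πr h) = 1/(2π·0.0143·805) = 0.01383 m·K/W
  R'_brass = ln(0.0158/0.0143)/(2πk) = 0.09975/(2π·109) = 1.456×10^-4 m·K/W
  R'_polyurethane foam = ln(0.0257/0.0158)/(2πk) = 0.4865/(2π·0.0304) = 2.547 m·K/W
ΣR = 0.01383 + 1.456×10^-4 + 2.547 = 2.561 m·K/W
Q' = ΔT/ΣR = (8.77 °C − 28.9 °C)/2.561 = -7.86 W/m
(Negative Q' ⇒ heat flows inward; heat gain = 7.86 W/m.)

Q' = 7.86 W/m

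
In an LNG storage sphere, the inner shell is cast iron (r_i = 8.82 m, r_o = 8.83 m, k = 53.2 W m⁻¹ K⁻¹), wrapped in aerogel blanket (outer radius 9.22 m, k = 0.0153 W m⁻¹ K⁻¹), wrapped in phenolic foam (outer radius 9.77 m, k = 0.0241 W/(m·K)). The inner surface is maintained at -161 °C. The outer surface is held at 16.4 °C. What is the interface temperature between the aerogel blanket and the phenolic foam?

T = -62.9 °C

Series thermal resistances, inner to outer:
  R_cast iron = (1/8.82 − 1/8.83)/(4πk) = 1.284×10^-4/(4π·53.2) = 1.921×10^-7 K/W
  R_aerogel blanket = (1/8.83 − 1/9.22)/(4πk) = 0.004790/(4π·0.0153) = 0.02492 K/W
  R_phenolic foam = (1/9.22 − 1/9.77)/(4πk) = 0.006106/(4π·0.0241) = 0.02016 K/W
ΣR = 1.921×10^-7 + 0.02492 + 0.02016 = 0.04508 K/W
Q = ΔT/ΣR = (-161 °C − 16.4 °C)/0.04508 = -3935 W
From the inner boundary to the aerogel blanket/phenolic foam interface, ΣR_partial = 0.02492 K/W.
T_interface = T_in − Q·ΣR_partial = -161 °C − (-3935)(0.02492) = -62.9 °C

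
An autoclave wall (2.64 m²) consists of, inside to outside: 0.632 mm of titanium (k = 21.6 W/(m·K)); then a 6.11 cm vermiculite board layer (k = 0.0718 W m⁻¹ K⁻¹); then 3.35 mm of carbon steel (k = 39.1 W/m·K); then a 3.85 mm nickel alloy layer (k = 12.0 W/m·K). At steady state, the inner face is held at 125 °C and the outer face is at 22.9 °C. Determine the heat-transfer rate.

Resistance network (inner→outer):
  R_titanium = L/(kA) = 6.32×10^-4/(21.6·2.64) = 1.108×10^-5 K/W
  R_vermiculite board = L/(kA) = 0.0611/(0.0718·2.64) = 0.3223 K/W
  R_carbon steel = L/(kA) = 0.00335/(39.1·2.64) = 3.245×10^-5 K/W
  R_nickel alloy = L/(kA) = 0.00385/(12.0·2.64) = 1.215×10^-4 K/W
ΣR = 1.108×10^-5 + 0.3223 + 3.245×10^-5 + 1.215×10^-4 = 0.3225 K/W
Q = ΔT/ΣR = (125 °C − 22.9 °C)/0.3225 = 317 W

Q = 317 W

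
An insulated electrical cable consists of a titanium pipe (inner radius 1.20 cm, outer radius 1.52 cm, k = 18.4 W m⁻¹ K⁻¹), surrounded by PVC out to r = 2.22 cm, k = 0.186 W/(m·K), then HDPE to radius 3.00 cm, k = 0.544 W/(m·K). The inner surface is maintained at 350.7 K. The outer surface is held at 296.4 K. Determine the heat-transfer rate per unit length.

Series thermal resistances, inner to outer:
  R'_titanium = ln(0.0152/0.0120)/(2πk) = 0.2364/(2π·18.4) = 0.002045 m·K/W
  R'_PVC = ln(0.0222/0.0152)/(2πk) = 0.3788/(2π·0.186) = 0.3241 m·K/W
  R'_HDPE = ln(0.0300/0.0222)/(2πk) = 0.3011/(2π·0.544) = 0.08809 m·K/W
ΣR = 0.002045 + 0.3241 + 0.08809 = 0.4142 m·K/W
Q' = ΔT/ΣR = (350.7 K − 296.4 K)/0.4142 = 131 W/m

Q' = 131 W/m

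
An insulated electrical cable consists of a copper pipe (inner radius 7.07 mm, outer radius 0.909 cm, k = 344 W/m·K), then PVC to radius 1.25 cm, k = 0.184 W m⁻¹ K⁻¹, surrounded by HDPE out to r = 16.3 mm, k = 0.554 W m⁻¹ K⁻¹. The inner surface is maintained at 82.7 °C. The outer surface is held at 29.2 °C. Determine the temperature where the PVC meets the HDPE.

T = 40.8 °C

Treat each layer as a resistance in series:
  R'_copper = ln(0.00909/0.00707)/(2πk) = 0.2513/(2π·344) = 1.163×10^-4 m·K/W
  R'_PVC = ln(0.0125/0.00909)/(2πk) = 0.3186/(2π·0.184) = 0.2755 m·K/W
  R'_HDPE = ln(0.0163/0.0125)/(2πk) = 0.2654/(2π·0.554) = 0.07626 m·K/W
ΣR = 1.163×10^-4 + 0.2755 + 0.07626 = 0.3519 m·K/W
Q' = ΔT/ΣR = (82.7 °C − 29.2 °C)/0.3519 = 152.0 W/m
From the inner boundary to the PVC/HDPE interface, ΣR_partial = 0.2756 m·K/W.
T_interface = T_in − Q'·ΣR_partial = 82.7 °C − (152.0)(0.2756) = 40.8 °C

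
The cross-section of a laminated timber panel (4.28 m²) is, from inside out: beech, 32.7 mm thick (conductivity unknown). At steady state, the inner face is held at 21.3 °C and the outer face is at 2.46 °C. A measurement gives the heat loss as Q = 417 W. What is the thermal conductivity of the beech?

ΣR = ΔT/Q = |21.3 − 2.46|/417 = 0.04518 K/W
L/(kA) = 0.04518 ⇒ k = 0.0327/(0.04518·4.28) = 0.169 W/m·K

k = 0.169 W/m·K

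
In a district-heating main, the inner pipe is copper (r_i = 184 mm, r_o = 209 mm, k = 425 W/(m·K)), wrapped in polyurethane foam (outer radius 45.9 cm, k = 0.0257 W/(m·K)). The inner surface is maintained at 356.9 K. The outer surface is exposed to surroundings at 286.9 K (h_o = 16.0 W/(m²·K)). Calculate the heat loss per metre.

Resistance network (inner→outer):
  R'_copper = ln(0.209/0.184)/(2πk) = 0.1274/(2π·425) = 4.771×10^-5 m·K/W
  R'_polyurethane foam = ln(0.459/0.209)/(2πk) = 0.7867/(2π·0.0257) = 4.872 m·K/W
  R'_conv,out = 1/(2πr h) = 1/(2π·0.459·16.0) = 0.02167 m·K/W
ΣR = 4.771×10^-5 + 4.872 + 0.02167 = 4.894 m·K/W
Q' = ΔT/ΣR = (356.9 K − 286.9 K)/4.894 = 14.3 W/m

Q' = 14.3 W/m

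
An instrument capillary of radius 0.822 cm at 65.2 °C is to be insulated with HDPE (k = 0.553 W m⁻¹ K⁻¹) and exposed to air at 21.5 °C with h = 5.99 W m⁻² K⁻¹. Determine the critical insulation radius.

For a cylinder, r_cr = k_ins/h = 0.553/5.99 = 0.0923 m = 9.23 cm

r_cr = 9.23 cm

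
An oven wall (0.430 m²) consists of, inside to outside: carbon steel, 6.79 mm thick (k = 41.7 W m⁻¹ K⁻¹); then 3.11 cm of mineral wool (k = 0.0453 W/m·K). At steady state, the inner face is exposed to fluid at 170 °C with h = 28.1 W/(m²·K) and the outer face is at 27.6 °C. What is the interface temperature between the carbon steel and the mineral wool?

T = 163 °C

Series thermal resistances, inner to outer:
  R_conv,in = 1/(hA) = 1/(28.1·0.430) = 0.08276 K/W
  R_carbon steel = L/(kA) = 0.00679/(41.7·0.430) = 3.787×10^-4 K/W
  R_mineral wool = L/(kA) = 0.0311/(0.0453·0.430) = 1.597 K/W
ΣR = 0.08276 + 3.787×10^-4 + 1.597 = 1.680 K/W
Q = ΔT/ΣR = (170 °C − 27.6 °C)/1.680 = 84.76 W
From the inner boundary to the carbon steel/mineral wool interface, ΣR_partial = 0.08314 K/W.
T_interface = T_in − Q·ΣR_partial = 170 °C − (84.76)(0.08314) = 163 °C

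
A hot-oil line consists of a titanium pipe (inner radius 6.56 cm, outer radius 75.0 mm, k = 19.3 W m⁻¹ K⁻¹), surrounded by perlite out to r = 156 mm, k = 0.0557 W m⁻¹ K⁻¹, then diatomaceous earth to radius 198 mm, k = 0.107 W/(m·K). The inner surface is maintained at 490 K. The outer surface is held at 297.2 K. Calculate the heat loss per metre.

Treat each layer as a resistance in series:
  R'_titanium = ln(0.0750/0.0656)/(2πk) = 0.1339/(2π·19.3) = 0.001104 m·K/W
  R'_perlite = ln(0.156/0.0750)/(2πk) = 0.7324/(2π·0.0557) = 2.093 m·K/W
  R'_diatomaceous earth = ln(0.198/0.156)/(2πk) = 0.2384/(2π·0.107) = 0.3546 m·K/W
ΣR = 0.001104 + 2.093 + 0.3546 = 2.449 m·K/W
Q' = ΔT/ΣR = (490 K − 297.2 K)/2.449 = 78.7 W/m

Q' = 78.7 W/m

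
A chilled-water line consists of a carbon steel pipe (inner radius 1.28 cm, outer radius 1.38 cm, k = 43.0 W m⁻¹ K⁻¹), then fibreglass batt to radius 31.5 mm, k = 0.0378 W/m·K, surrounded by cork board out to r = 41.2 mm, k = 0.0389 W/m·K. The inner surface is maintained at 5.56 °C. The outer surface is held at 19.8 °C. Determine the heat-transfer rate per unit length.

Series thermal resistances, inner to outer:
  R'_carbon steel = ln(0.0138/0.0128)/(2πk) = 0.07522/(2π·43.0) = 2.784×10^-4 m·K/W
  R'_fibreglass batt = ln(0.0315/0.0138)/(2πk) = 0.8253/(2π·0.0378) = 3.475 m·K/W
  R'_cork board = ln(0.0412/0.0315)/(2πk) = 0.2685/(2π·0.0389) = 1.098 m·K/W
ΣR = 2.784×10^-4 + 3.475 + 1.098 = 4.573 m·K/W
Q' = ΔT/ΣR = (5.56 °C − 19.8 °C)/4.573 = -3.11 W/m
(Negative Q' ⇒ heat flows inward; heat gain = 3.11 W/m.)

Q' = 3.11 W/m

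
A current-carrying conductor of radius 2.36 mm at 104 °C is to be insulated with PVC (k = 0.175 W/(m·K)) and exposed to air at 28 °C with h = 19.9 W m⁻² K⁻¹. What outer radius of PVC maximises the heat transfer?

For a cylinder, r_cr = k_ins/h = 0.175/19.9 = 0.00879 m = 0.879 cm

r_cr = 0.879 cm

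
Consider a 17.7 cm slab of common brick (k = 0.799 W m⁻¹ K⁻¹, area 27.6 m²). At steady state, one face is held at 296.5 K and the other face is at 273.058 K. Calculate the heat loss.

Q = 2.92 kW

Q = kA·ΔT/L = 0.799 × 27.6 × |296.5 K − 273.058 K| / 0.177 = 2920 W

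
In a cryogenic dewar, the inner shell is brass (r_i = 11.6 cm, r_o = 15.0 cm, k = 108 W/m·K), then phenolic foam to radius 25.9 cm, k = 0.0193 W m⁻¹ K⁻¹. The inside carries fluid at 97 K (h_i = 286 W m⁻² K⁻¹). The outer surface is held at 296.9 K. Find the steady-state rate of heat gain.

Series thermal resistances, inner to outer:
  R_conv,in = 1/(4πr²h) = 1/(4π·0.116²·286) = 0.02068 K/W
  R_brass = (1/0.116 − 1/0.150)/(4πk) = 1.954/(4π·108) = 0.001440 K/W
  R_phenolic foam = (1/0.150 − 1/0.259)/(4πk) = 2.806/(4π·0.0193) = 11.57 K/W
ΣR = 0.02068 + 0.001440 + 11.57 = 11.59 K/W
Q = ΔT/ΣR = (97 K − 296.9 K)/11.59 = -17.2 W
(Negative Q ⇒ heat flows inward; heat gain = 17.2 W.)

Q = 17.2 W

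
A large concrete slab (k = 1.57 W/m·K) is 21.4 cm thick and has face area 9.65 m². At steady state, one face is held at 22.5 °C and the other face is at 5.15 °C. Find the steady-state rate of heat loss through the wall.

Q = 1230 W

Q = kA·ΔT/L = 1.57 × 9.65 × |22.5 °C − 5.15 °C| / 0.214 = 1230 W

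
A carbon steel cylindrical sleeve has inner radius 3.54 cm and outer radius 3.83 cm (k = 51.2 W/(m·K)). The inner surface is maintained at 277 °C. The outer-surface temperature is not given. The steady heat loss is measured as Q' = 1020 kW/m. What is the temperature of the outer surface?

T_out = 27.3 °C

Sum the resistances:
  R'_carbon steel = ln(0.0383/0.0354)/(2πk) = 0.07874/(2π·51.2) = 2.448×10^-4 m·K/W
ΣR = 2.448×10^-4 m·K/W
ΔT = Q'·ΣR = 1.02×10^6 × 2.448×10^-4 = 249.7 K
Heat flows outward, so T_out = T_in − ΔT = 277 − 249.7 = 27.3 °C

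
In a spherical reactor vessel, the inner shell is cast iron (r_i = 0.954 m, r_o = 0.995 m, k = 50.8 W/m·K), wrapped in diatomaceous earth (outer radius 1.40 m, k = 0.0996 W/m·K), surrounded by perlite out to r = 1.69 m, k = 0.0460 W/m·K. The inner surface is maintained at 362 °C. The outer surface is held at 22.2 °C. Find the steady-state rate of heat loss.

Q = 765 W

Series thermal resistances, inner to outer:
  R_cast iron = (1/0.954 − 1/0.995)/(4πk) = 0.04319/(4π·50.8) = 6.766×10^-5 K/W
  R_diatomaceous earth = (1/0.995 − 1/1.40)/(4πk) = 0.2907/(4π·0.0996) = 0.2323 K/W
  R_perlite = (1/1.40 − 1/1.69)/(4πk) = 0.1226/(4π·0.0460) = 0.2120 K/W
ΣR = 6.766×10^-5 + 0.2323 + 0.2120 = 0.4444 K/W
Q = ΔT/ΣR = (362 °C − 22.2 °C)/0.4444 = 765 W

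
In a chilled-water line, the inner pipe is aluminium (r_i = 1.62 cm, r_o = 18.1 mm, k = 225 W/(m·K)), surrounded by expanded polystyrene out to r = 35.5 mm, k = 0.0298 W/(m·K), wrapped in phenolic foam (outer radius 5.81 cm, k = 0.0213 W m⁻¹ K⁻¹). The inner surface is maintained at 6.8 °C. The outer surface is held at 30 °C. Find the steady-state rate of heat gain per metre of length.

Q' = 3.19 W/m

Resistance network (inner→outer):
  R'_aluminium = ln(0.0181/0.0162)/(2πk) = 0.1109/(2π·225) = 7.845×10^-5 m·K/W
  R'_expanded polystyrene = ln(0.0355/0.0181)/(2πk) = 0.6736/(2π·0.0298) = 3.598 m·K/W
  R'_phenolic foam = ln(0.0581/0.0355)/(2πk) = 0.4926/(2π·0.0213) = 3.681 m·K/W
ΣR = 7.845×10^-5 + 3.598 + 3.681 = 7.279 m·K/W
Q' = ΔT/ΣR = (6.8 °C − 30 °C)/7.279 = -3.19 W/m
(Negative Q' ⇒ heat flows inward; heat gain = 3.19 W/m.)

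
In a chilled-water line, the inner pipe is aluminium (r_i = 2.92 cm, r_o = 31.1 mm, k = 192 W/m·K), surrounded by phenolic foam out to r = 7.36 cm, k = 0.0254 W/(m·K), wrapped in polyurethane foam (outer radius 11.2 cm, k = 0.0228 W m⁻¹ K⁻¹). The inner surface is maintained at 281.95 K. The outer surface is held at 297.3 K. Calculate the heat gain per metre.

Treat each layer as a resistance in series:
  R'_aluminium = ln(0.0311/0.0292)/(2πk) = 0.06304/(2π·192) = 5.226×10^-5 m·K/W
  R'_phenolic foam = ln(0.0736/0.0311)/(2πk) = 0.8614/(2π·0.0254) = 5.398 m·K/W
  R'_polyurethane foam = ln(0.112/0.0736)/(2πk) = 0.4199/(2π·0.0228) = 2.931 m·K/W
ΣR = 5.226×10^-5 + 5.398 + 2.931 = 8.329 m·K/W
Q' = ΔT/ΣR = (281.95 K − 297.3 K)/8.329 = -1.84 W/m
(Negative Q' ⇒ heat flows inward; heat gain = 1.84 W/m.)

Q' = 1.84 W/m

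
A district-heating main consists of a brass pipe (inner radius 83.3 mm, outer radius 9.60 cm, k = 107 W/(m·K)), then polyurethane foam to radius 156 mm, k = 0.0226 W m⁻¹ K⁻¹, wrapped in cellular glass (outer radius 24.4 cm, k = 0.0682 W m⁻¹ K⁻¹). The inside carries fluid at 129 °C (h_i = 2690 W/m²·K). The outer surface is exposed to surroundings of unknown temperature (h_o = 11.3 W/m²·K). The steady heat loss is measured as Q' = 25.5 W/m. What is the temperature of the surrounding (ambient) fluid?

T_out = 13.7 °C

Series resistances:
  R'_conv,in = 1/(2πr h) = 1/(2π·0.0833·2690) = 7.103×10^-4 m·K/W
  R'_brass = ln(0.0960/0.0833)/(2πk) = 0.1419/(2π·107) = 2.111×10^-4 m·K/W
  R'_polyurethane foam = ln(0.156/0.0960)/(2πk) = 0.4855/(2π·0.0226) = 3.419 m·K/W
  R'_cellular glass = ln(0.244/0.156)/(2πk) = 0.4473/(2π·0.0682) = 1.044 m·K/W
  R'_conv,out = 1/(2πr h) = 1/(2π·0.244·11.3) = 0.05772 m·K/W
ΣR = 4.522 m·K/W
ΔT = Q'·ΣR = 25.5 × 4.522 = 115.3 K
Heat flows outward, so T_out = T_in − ΔT = 129 − 115.3 = 13.7 °C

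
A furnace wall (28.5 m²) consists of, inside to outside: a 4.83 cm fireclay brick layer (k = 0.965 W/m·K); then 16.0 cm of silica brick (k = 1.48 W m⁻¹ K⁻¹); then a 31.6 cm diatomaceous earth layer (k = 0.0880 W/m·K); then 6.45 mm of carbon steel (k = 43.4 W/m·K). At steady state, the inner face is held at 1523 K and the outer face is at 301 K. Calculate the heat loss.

Q = 9290 W

Resistance network (inner→outer):
  R_fireclay brick = L/(kA) = 0.0483/(0.965·28.5) = 0.001756 K/W
  R_silica brick = L/(kA) = 0.160/(1.48·28.5) = 0.003793 K/W
  R_diatomaceous earth = L/(kA) = 0.316/(0.0880·28.5) = 0.1260 K/W
  R_carbon steel = L/(kA) = 0.00645/(43.4·28.5) = 5.215×10^-6 K/W
ΣR = 0.001756 + 0.003793 + 0.1260 + 5.215×10^-6 = 0.1316 K/W
Q = ΔT/ΣR = (1523 K − 301 K)/0.1316 = 9290 W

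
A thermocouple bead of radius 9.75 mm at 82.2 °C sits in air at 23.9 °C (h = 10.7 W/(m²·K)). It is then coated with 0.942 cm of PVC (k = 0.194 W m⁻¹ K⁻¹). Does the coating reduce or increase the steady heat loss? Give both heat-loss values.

increases: 0.745 → 1.43 W

Critical radius for a sphere: r_cr = 2k/h = 0.0363 m = 3.63 cm.
Outer radius after coating: r₂ = 0.00975 + 0.00942 = 0.01917 m.
Since r₁ < r_cr and r₂ ≤ r_cr, the coating moves toward the maximum at r_cr — heat loss rises.
Bare: R = 1/(4πr₁²h) = 78.23 K/W; Q = 58.3/78.23 = 0.745 W.
Coated: R = R_cond + R_conv = 40.91 K/W; Q = 58.3/40.91 = 1.43 W.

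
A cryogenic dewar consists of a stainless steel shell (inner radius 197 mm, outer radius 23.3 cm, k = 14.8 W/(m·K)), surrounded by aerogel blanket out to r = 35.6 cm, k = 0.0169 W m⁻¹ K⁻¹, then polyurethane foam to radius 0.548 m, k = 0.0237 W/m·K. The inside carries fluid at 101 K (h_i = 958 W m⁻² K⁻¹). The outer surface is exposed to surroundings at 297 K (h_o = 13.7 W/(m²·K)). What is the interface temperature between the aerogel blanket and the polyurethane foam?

T = 233.8 K

Series thermal resistances, inner to outer:
  R_conv,in = 1/(4πr²h) = 1/(4π·0.197²·958) = 0.002140 K/W
  R_stainless steel = (1/0.197 − 1/0.233)/(4πk) = 0.7843/(4π·14.8) = 0.004217 K/W
  R_aerogel blanket = (1/0.233 − 1/0.356)/(4πk) = 1.483/(4π·0.0169) = 6.982 K/W
  R_polyurethane foam = (1/0.356 − 1/0.548)/(4πk) = 0.9842/(4π·0.0237) = 3.305 K/W
  R_conv,out = 1/(4πr²h) = 1/(4π·0.548²·13.7) = 0.01934 K/W
ΣR = 0.002140 + 0.004217 + 6.982 + 3.305 + 0.01934 = 10.31 K/W
Q = ΔT/ΣR = (101 K − 297 K)/10.31 = -19.01 W
From the inner boundary to the aerogel blanket/polyurethane foam interface, ΣR_partial = 6.988 K/W.
T_interface = T_in − Q·ΣR_partial = 101 K − (-19.01)(6.988) = 233.8 K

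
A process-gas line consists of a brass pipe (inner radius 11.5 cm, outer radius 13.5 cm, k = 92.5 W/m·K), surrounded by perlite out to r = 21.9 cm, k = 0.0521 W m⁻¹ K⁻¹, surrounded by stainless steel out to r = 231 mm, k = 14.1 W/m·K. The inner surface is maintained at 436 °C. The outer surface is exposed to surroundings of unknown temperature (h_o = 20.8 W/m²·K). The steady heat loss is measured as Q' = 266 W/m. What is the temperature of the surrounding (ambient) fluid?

T_out = 33.8 °C

Sum the resistances:
  R'_brass = ln(0.135/0.115)/(2πk) = 0.1603/(2π·92.5) = 2.759×10^-4 m·K/W
  R'_perlite = ln(0.219/0.135)/(2πk) = 0.4838/(2π·0.0521) = 1.478 m·K/W
  R'_stainless steel = ln(0.231/0.219)/(2πk) = 0.05335/(2π·14.1) = 6.021×10^-4 m·K/W
  R'_conv,out = 1/(2πr h) = 1/(2π·0.231·20.8) = 0.03312 m·K/W
ΣR = 1.512 m·K/W
ΔT = Q'·ΣR = 266 × 1.512 = 402.2 K
Heat flows outward, so T_out = T_in − ΔT = 436 − 402.2 = 33.8 °C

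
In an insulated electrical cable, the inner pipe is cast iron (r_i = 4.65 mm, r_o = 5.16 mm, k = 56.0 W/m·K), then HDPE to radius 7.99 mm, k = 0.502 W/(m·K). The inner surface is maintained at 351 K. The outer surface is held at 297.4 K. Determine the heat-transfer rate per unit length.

Q' = 386 W/m

Treat each layer as a resistance in series:
  R'_cast iron = ln(0.00516/0.00465)/(2πk) = 0.1041/(2π·56.0) = 2.958×10^-4 m·K/W
  R'_HDPE = ln(0.00799/0.00516)/(2πk) = 0.4373/(2π·0.502) = 0.1386 m·K/W
ΣR = 2.958×10^-4 + 0.1386 = 0.1389 m·K/W
Q' = ΔT/ΣR = (351 K − 297.4 K)/0.1389 = 386 W/m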